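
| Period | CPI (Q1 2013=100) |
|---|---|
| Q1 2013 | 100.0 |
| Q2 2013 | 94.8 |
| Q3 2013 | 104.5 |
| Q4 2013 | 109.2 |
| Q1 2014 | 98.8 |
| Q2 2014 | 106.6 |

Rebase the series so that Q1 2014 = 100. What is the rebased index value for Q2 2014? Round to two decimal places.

107.89

Rebased(Q2 2014) = 106.6 / 98.8 × 100 = 107.8947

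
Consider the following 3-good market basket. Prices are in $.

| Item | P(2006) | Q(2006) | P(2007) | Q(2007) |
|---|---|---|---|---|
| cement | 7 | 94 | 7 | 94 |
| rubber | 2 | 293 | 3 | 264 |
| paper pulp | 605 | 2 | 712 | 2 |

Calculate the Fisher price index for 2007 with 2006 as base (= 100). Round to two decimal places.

Laspeyres component (base-period weights):
ΣP(2007)Q(2006) = 7×94 + 3×293 + 712×2 = 658 + 879 + 1424 = 2961
ΣP(2006)Q(2006) = 7×94 + 2×293 + 605×2 = 658 + 586 + 1210 = 2454
L = 2961 / 2454 × 100 = 120.6601
Paasche component (current-period weights):
ΣP(2007)Q(2007) = 7×94 + 3×264 + 712×2 = 658 + 792 + 1424 = 2874
ΣP(2006)Q(2007) = 7×94 + 2×264 + 605×2 = 658 + 528 + 1210 = 2396
P = 2874 / 2396 × 100 = 119.9499
Fisher = √(L × P) = √(120.6601 × 119.9499) = 120.3045

120.30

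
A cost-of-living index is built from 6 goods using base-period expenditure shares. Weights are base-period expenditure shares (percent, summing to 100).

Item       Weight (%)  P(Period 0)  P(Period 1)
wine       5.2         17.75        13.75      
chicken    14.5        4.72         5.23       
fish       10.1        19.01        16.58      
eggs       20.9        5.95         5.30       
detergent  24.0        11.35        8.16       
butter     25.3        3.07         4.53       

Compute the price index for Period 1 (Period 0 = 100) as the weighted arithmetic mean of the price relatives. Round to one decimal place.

102.1

wine: 5.2 × (13.75/17.75) = 5.2 × 0.774648 = 4.0282
chicken: 14.5 × (5.23/4.72) = 14.5 × 1.108051 = 16.0667
fish: 10.1 × (16.58/19.01) = 10.1 × 0.872173 = 8.8089
eggs: 20.9 × (5.30/5.95) = 20.9 × 0.890756 = 18.6168
detergent: 24.0 × (8.16/11.35) = 24.0 × 0.718943 = 17.2546
butter: 25.3 × (4.53/3.07) = 25.3 × 1.475570 = 37.3319
Index = Σ wᵢ·(p₁ᵢ/p₀ᵢ) = 4.0282 + 16.0667 + 8.8089 + 18.6168 + 17.2546 + 37.3319 = 102.1072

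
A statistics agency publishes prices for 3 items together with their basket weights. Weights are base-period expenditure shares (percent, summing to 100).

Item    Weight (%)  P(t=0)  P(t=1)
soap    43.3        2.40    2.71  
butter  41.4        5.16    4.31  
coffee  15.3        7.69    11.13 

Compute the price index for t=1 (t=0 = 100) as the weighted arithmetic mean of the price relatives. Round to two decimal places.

105.62

soap: 43.3 × (2.71/2.40) = 43.3 × 1.129167 = 48.8929
butter: 41.4 × (4.31/5.16) = 41.4 × 0.835271 = 34.5802
coffee: 15.3 × (11.13/7.69) = 15.3 × 1.447334 = 22.1442
Index = Σ wᵢ·(p₁ᵢ/p₀ᵢ) = 48.8929 + 34.5802 + 22.1442 = 105.6174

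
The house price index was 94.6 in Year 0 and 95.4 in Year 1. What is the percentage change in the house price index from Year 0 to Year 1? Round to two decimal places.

0.85%

Change = (95.4 − 94.6) / 94.6 × 100
       = 0.8 / 94.6 × 100 = 0.8457%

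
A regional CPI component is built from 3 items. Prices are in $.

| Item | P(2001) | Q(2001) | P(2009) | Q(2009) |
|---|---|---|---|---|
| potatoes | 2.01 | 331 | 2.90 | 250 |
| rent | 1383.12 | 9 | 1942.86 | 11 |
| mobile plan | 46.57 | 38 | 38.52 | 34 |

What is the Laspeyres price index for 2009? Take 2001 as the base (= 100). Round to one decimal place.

133.8

Laspeyres price index uses base-period quantities as weights.
ΣP(2009)·Q(2001) = 2.90×331 + 1942.86×9 + 38.52×38 = 959.9 + 17485.74 + 1463.76 = 19909.4
ΣP(2001)·Q(2001) = 2.01×331 + 1383.12×9 + 46.57×38 = 665.31 + 12448.08 + 1769.66 = 14883.05
Index = 19909.4 / 14883.05 × 100 = 133.7723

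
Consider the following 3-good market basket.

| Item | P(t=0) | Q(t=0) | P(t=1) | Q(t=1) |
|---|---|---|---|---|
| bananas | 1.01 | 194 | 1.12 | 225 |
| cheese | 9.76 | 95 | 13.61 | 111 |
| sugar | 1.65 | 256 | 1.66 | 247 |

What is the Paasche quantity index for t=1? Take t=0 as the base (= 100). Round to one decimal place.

112.3

Paasche quantity index uses current-period prices as weights.
ΣP(t=1)·Q(t=1) = 1.12×225 + 13.61×111 + 1.66×247 = 252 + 1510.71 + 410.02 = 2172.73
ΣP(t=1)·Q(t=0) = 1.12×194 + 13.61×95 + 1.66×256 = 217.28 + 1292.95 + 424.96 = 1935.19
Index = 2172.73 / 1935.19 × 100 = 112.2748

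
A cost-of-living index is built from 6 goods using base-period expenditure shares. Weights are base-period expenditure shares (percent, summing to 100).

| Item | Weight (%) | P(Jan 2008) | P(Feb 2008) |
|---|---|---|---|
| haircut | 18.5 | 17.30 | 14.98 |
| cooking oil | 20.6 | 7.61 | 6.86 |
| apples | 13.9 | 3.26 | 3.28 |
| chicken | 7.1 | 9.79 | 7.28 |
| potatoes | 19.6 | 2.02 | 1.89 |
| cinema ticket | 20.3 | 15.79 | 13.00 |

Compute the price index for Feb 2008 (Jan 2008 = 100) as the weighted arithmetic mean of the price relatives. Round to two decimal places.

88.91

haircut: 18.5 × (14.98/17.30) = 18.5 × 0.865896 = 16.0191
cooking oil: 20.6 × (6.86/7.61) = 20.6 × 0.901445 = 18.5698
apples: 13.9 × (3.28/3.26) = 13.9 × 1.006135 = 13.9853
chicken: 7.1 × (7.28/9.79) = 7.1 × 0.743616 = 5.2797
potatoes: 19.6 × (1.89/2.02) = 19.6 × 0.935644 = 18.3386
cinema ticket: 20.3 × (13.00/15.79) = 20.3 × 0.823306 = 16.7131
Index = Σ wᵢ·(p₁ᵢ/p₀ᵢ) = 16.0191 + 18.5698 + 13.9853 + 5.2797 + 18.3386 + 16.7131 = 88.9055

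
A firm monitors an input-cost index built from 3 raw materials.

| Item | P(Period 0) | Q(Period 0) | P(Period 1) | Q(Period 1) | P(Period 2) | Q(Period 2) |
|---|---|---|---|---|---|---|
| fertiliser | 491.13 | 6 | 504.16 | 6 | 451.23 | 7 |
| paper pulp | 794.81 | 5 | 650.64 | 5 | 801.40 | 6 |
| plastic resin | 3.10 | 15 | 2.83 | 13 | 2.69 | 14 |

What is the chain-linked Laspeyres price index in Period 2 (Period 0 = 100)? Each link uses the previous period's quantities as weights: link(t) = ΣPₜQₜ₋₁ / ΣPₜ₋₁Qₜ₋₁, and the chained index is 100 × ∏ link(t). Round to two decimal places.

Link Period 0→Period 1:
ΣP(Period 1)Q(Period 0) = 504.16×6 + 650.64×5 + 2.83×15 = 3024.96 + 3253.2 + 42.45 = 6320.61
ΣP(Period 0)Q(Period 0) = 491.13×6 + 794.81×5 + 3.10×15 = 2946.78 + 3974.05 + 46.5 = 6967.33
link = 6320.61/6967.33 = 0.907178
Link Period 1→Period 2:
ΣP(Period 2)Q(Period 1) = 451.23×6 + 801.40×5 + 2.69×13 = 2707.38 + 4007 + 34.97 = 6749.35
ΣP(Period 1)Q(Period 1) = 504.16×6 + 650.64×5 + 2.83×13 = 3024.96 + 3253.2 + 36.79 = 6314.95
link = 6749.35/6314.95 = 1.068789
Chained index = 100 × 0.907178 × 1.068789 = 96.9582

96.96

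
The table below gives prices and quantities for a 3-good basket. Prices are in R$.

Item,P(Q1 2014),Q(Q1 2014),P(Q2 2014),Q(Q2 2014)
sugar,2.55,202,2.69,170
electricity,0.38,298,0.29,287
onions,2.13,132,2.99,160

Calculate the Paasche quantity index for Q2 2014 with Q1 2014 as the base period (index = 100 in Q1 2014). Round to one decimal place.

99.5

Paasche quantity index uses current-period prices as weights.
ΣP(Q2 2014)·Q(Q2 2014) = 2.69×170 + 0.29×287 + 2.99×160 = 457.3 + 83.23 + 478.4 = 1018.93
ΣP(Q2 2014)·Q(Q1 2014) = 2.69×202 + 0.29×298 + 2.99×132 = 543.38 + 86.42 + 394.68 = 1024.48
Index = 1018.93 / 1024.48 × 100 = 99.4583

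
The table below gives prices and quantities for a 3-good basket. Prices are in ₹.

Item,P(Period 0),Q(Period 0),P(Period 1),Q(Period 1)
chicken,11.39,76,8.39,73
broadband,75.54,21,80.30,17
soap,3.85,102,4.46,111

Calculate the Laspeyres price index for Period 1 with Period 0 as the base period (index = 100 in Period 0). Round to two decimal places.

97.69

Laspeyres price index uses base-period quantities as weights.
ΣP(Period 1)·Q(Period 0) = 8.39×76 + 80.30×21 + 4.46×102 = 637.64 + 1686.3 + 454.92 = 2778.86
ΣP(Period 0)·Q(Period 0) = 11.39×76 + 75.54×21 + 3.85×102 = 865.64 + 1586.34 + 392.7 = 2844.68
Index = 2778.86 / 2844.68 × 100 = 97.6862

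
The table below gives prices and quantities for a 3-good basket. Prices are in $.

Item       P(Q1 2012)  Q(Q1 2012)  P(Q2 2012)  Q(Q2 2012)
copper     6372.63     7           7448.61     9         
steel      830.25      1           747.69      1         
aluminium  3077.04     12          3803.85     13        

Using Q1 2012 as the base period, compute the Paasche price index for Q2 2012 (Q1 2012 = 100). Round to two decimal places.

119.40

Paasche price index uses current-period quantities as weights.
ΣP(Q2 2012)·Q(Q2 2012) = 7448.61×9 + 747.69×1 + 3803.85×13 = 67037.49 + 747.69 + 49450.05 = 117235.23
ΣP(Q1 2012)·Q(Q2 2012) = 6372.63×9 + 830.25×1 + 3077.04×13 = 57353.67 + 830.25 + 40001.52 = 98185.44
Index = 117235.23 / 98185.44 × 100 = 119.4018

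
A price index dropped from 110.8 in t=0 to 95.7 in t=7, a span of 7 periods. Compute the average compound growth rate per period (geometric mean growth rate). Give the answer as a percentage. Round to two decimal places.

Growth factor = (95.7/110.8)^(1/7) = (0.863718)^(1/7) = 0.979288
Growth rate = 0.979288 − 1 = -0.020712 = -2.0712%

-2.07%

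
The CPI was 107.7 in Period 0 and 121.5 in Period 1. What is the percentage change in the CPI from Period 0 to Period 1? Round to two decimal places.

Change = (121.5 − 107.7) / 107.7 × 100
       = 13.8 / 107.7 × 100 = 12.8134%

12.81%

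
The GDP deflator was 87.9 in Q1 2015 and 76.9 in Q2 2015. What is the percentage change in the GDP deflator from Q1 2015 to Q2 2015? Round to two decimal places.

Change = (76.9 − 87.9) / 87.9 × 100
       = -11.0 / 87.9 × 100 = -12.5142%

-12.51%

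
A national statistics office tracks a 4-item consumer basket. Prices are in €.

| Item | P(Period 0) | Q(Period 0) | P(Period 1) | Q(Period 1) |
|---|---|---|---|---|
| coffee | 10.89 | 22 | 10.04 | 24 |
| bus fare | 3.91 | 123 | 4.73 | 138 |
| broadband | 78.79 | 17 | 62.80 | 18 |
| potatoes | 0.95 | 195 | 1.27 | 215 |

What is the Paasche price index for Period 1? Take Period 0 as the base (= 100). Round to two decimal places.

94.79

Paasche price index uses current-period quantities as weights.
ΣP(Period 1)·Q(Period 1) = 10.04×24 + 4.73×138 + 62.80×18 + 1.27×215 = 240.96 + 652.74 + 1130.4 + 273.05 = 2297.15
ΣP(Period 0)·Q(Period 1) = 10.89×24 + 3.91×138 + 78.79×18 + 0.95×215 = 261.36 + 539.58 + 1418.22 + 204.25 = 2423.41
Index = 2297.15 / 2423.41 × 100 = 94.7900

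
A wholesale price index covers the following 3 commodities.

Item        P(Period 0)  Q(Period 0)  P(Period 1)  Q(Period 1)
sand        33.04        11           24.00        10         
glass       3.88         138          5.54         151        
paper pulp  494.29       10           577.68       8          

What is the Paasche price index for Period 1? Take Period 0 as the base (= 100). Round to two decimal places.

Paasche price index uses current-period quantities as weights.
ΣP(Period 1)·Q(Period 1) = 24.00×10 + 5.54×151 + 577.68×8 = 240 + 836.54 + 4621.44 = 5697.98
ΣP(Period 0)·Q(Period 1) = 33.04×10 + 3.88×151 + 494.29×8 = 330.4 + 585.88 + 3954.32 = 4870.6
Index = 5697.98 / 4870.6 × 100 = 116.9872

116.99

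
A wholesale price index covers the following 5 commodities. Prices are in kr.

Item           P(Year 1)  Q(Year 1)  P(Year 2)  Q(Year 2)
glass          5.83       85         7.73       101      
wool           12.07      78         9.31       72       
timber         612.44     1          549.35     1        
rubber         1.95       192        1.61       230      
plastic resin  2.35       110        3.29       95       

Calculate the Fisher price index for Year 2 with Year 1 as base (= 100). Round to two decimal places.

Laspeyres component (base-period weights):
ΣP(Year 2)Q(Year 1) = 7.73×85 + 9.31×78 + 549.35×1 + 1.61×192 + 3.29×110 = 657.05 + 726.18 + 549.35 + 309.12 + 361.9 = 2603.6
ΣP(Year 1)Q(Year 1) = 5.83×85 + 12.07×78 + 612.44×1 + 1.95×192 + 2.35×110 = 495.55 + 941.46 + 612.44 + 374.4 + 258.5 = 2682.35
L = 2603.6 / 2682.35 × 100 = 97.0641
Paasche component (current-period weights):
ΣP(Year 2)Q(Year 2) = 7.73×101 + 9.31×72 + 549.35×1 + 1.61×230 + 3.29×95 = 780.73 + 670.32 + 549.35 + 370.3 + 312.55 = 2683.25
ΣP(Year 1)Q(Year 2) = 5.83×101 + 12.07×72 + 612.44×1 + 1.95×230 + 2.35×95 = 588.83 + 869.04 + 612.44 + 448.5 + 223.25 = 2742.06
P = 2683.25 / 2742.06 × 100 = 97.8553
Fisher = √(L × P) = √(97.0641 × 97.8553) = 97.4589

97.46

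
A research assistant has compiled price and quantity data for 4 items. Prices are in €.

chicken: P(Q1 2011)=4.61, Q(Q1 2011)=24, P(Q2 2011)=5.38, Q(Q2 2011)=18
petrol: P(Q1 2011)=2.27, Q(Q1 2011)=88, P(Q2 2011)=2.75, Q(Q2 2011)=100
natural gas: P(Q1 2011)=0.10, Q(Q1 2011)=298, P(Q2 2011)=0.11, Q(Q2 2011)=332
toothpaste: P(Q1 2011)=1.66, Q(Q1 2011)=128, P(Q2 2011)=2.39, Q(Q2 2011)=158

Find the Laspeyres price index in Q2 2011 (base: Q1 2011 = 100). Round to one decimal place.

Laspeyres price index uses base-period quantities as weights.
ΣP(Q2 2011)·Q(Q1 2011) = 5.38×24 + 2.75×88 + 0.11×298 + 2.39×128 = 129.12 + 242 + 32.78 + 305.92 = 709.82
ΣP(Q1 2011)·Q(Q1 2011) = 4.61×24 + 2.27×88 + 0.10×298 + 1.66×128 = 110.64 + 199.76 + 29.8 + 212.48 = 552.68
Index = 709.82 / 552.68 × 100 = 128.4324

128.4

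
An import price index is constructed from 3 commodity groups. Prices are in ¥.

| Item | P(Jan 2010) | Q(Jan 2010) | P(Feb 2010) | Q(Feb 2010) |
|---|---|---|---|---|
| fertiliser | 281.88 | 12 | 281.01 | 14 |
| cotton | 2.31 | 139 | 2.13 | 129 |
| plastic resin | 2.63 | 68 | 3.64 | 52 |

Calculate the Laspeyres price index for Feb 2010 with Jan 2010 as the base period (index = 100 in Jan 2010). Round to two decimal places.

100.86

Laspeyres price index uses base-period quantities as weights.
ΣP(Feb 2010)·Q(Jan 2010) = 281.01×12 + 2.13×139 + 3.64×68 = 3372.12 + 296.07 + 247.52 = 3915.71
ΣP(Jan 2010)·Q(Jan 2010) = 281.88×12 + 2.31×139 + 2.63×68 = 3382.56 + 321.09 + 178.84 = 3882.49
Index = 3915.71 / 3882.49 × 100 = 100.8556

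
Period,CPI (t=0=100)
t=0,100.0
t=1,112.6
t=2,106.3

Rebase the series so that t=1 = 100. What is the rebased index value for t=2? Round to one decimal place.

94.4

Rebased(t=2) = 106.3 / 112.6 × 100 = 94.4050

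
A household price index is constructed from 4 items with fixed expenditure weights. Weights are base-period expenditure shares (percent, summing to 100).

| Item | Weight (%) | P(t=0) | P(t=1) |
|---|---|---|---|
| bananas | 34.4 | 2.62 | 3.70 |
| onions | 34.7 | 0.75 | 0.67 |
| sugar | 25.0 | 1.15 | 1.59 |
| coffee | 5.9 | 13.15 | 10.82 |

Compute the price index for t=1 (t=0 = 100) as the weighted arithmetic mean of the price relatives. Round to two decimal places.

119.00

bananas: 34.4 × (3.70/2.62) = 34.4 × 1.412214 = 48.5802
onions: 34.7 × (0.67/0.75) = 34.7 × 0.893333 = 30.9987
sugar: 25.0 × (1.59/1.15) = 25.0 × 1.382609 = 34.5652
coffee: 5.9 × (10.82/13.15) = 5.9 × 0.822814 = 4.8546
Index = Σ wᵢ·(p₁ᵢ/p₀ᵢ) = 48.5802 + 30.9987 + 34.5652 + 4.8546 = 118.9986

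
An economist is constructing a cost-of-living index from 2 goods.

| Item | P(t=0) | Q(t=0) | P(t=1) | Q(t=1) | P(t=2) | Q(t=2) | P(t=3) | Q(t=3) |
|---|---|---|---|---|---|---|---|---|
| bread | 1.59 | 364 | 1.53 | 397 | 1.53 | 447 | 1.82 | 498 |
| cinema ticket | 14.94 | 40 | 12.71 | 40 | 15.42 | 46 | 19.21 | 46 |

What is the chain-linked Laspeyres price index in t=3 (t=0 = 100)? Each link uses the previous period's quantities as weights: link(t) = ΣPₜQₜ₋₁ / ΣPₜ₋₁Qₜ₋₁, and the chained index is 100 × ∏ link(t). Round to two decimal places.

Link t=0→t=1:
ΣP(t=1)Q(t=0) = 1.53×364 + 12.71×40 = 556.92 + 508.4 = 1065.32
ΣP(t=0)Q(t=0) = 1.59×364 + 14.94×40 = 578.76 + 597.6 = 1176.36
link = 1065.32/1176.36 = 0.905607
Link t=1→t=2:
ΣP(t=2)Q(t=1) = 1.53×397 + 15.42×40 = 607.41 + 616.8 = 1224.21
ΣP(t=1)Q(t=1) = 1.53×397 + 12.71×40 = 607.41 + 508.4 = 1115.81
link = 1224.21/1115.81 = 1.097149
Link t=2→t=3:
ΣP(t=3)Q(t=2) = 1.82×447 + 19.21×46 = 813.54 + 883.66 = 1697.2
ΣP(t=2)Q(t=2) = 1.53×447 + 15.42×46 = 683.91 + 709.32 = 1393.23
link = 1697.2/1393.23 = 1.218176
Chained index = 100 × 0.905607 × 1.097149 × 1.218176 = 121.0363

121.04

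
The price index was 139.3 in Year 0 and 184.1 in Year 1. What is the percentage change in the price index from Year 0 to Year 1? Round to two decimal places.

Change = (184.1 − 139.3) / 139.3 × 100
       = 44.8 / 139.3 × 100 = 32.1608%

32.16%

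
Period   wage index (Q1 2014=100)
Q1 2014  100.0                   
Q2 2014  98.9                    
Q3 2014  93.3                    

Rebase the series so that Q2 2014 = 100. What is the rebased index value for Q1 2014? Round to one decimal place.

101.1

Rebased(Q1 2014) = 100.0 / 98.9 × 100 = 101.1122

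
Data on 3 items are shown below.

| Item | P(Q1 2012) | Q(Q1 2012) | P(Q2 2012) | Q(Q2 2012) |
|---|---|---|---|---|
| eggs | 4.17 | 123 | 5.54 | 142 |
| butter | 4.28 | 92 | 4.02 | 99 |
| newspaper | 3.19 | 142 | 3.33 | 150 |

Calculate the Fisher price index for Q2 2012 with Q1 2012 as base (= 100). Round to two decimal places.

112.40

Laspeyres component (base-period weights):
ΣP(Q2 2012)Q(Q1 2012) = 5.54×123 + 4.02×92 + 3.33×142 = 681.42 + 369.84 + 472.86 = 1524.12
ΣP(Q1 2012)Q(Q1 2012) = 4.17×123 + 4.28×92 + 3.19×142 = 512.91 + 393.76 + 452.98 = 1359.65
L = 1524.12 / 1359.65 × 100 = 112.0965
Paasche component (current-period weights):
ΣP(Q2 2012)Q(Q2 2012) = 5.54×142 + 4.02×99 + 3.33×150 = 786.68 + 397.98 + 499.5 = 1684.16
ΣP(Q1 2012)Q(Q2 2012) = 4.17×142 + 4.28×99 + 3.19×150 = 592.14 + 423.72 + 478.5 = 1494.36
P = 1684.16 / 1494.36 × 100 = 112.7011
Fisher = √(L × P) = √(112.0965 × 112.7011) = 112.3984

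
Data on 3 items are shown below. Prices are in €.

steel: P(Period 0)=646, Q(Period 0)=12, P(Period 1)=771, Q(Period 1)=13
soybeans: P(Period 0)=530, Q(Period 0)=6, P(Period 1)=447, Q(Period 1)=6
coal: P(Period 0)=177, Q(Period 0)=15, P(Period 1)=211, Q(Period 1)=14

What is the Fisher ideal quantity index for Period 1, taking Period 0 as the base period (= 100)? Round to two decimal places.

Laspeyres component (base-period weights):
ΣP(Period 0)Q(Period 1) = 646×13 + 530×6 + 177×14 = 8398 + 3180 + 2478 = 14056
ΣP(Period 0)Q(Period 0) = 646×12 + 530×6 + 177×15 = 7752 + 3180 + 2655 = 13587
L = 14056 / 13587 × 100 = 103.4518
Paasche component (current-period weights):
ΣP(Period 1)Q(Period 1) = 771×13 + 447×6 + 211×14 = 10023 + 2682 + 2954 = 15659
ΣP(Period 1)Q(Period 0) = 771×12 + 447×6 + 211×15 = 9252 + 2682 + 3165 = 15099
P = 15659 / 15099 × 100 = 103.7089
Fisher = √(L × P) = √(103.4518 × 103.7089) = 103.5803

103.58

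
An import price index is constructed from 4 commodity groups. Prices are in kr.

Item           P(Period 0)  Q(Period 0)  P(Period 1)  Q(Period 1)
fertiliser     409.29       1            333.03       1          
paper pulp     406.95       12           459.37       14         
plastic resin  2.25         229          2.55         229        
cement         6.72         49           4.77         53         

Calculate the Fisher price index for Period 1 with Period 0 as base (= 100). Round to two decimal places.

108.75

Laspeyres component (base-period weights):
ΣP(Period 1)Q(Period 0) = 333.03×1 + 459.37×12 + 2.55×229 + 4.77×49 = 333.03 + 5512.44 + 583.95 + 233.73 = 6663.15
ΣP(Period 0)Q(Period 0) = 409.29×1 + 406.95×12 + 2.25×229 + 6.72×49 = 409.29 + 4883.4 + 515.25 + 329.28 = 6137.22
L = 6663.15 / 6137.22 × 100 = 108.5695
Paasche component (current-period weights):
ΣP(Period 1)Q(Period 1) = 333.03×1 + 459.37×14 + 2.55×229 + 4.77×53 = 333.03 + 6431.18 + 583.95 + 252.81 = 7600.97
ΣP(Period 0)Q(Period 1) = 409.29×1 + 406.95×14 + 2.25×229 + 6.72×53 = 409.29 + 5697.3 + 515.25 + 356.16 = 6978
P = 7600.97 / 6978 × 100 = 108.9276
Fisher = √(L × P) = √(108.5695 × 108.9276) = 108.7484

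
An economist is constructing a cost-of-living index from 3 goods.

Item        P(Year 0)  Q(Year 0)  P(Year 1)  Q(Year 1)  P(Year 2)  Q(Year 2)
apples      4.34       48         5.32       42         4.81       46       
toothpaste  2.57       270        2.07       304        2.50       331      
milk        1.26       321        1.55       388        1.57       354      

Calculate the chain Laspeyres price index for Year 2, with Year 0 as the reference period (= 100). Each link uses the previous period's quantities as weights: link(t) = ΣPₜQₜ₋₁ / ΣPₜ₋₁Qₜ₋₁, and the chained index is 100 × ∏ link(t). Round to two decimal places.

Link Year 0→Year 1:
ΣP(Year 1)Q(Year 0) = 5.32×48 + 2.07×270 + 1.55×321 = 255.36 + 558.9 + 497.55 = 1311.81
ΣP(Year 0)Q(Year 0) = 4.34×48 + 2.57×270 + 1.26×321 = 208.32 + 693.9 + 404.46 = 1306.68
link = 1311.81/1306.68 = 1.003926
Link Year 1→Year 2:
ΣP(Year 2)Q(Year 1) = 4.81×42 + 2.50×304 + 1.57×388 = 202.02 + 760 + 609.16 = 1571.18
ΣP(Year 1)Q(Year 1) = 5.32×42 + 2.07×304 + 1.55×388 = 223.44 + 629.28 + 601.4 = 1454.12
link = 1571.18/1454.12 = 1.080502
Chained index = 100 × 1.003926 × 1.080502 = 108.4744

108.47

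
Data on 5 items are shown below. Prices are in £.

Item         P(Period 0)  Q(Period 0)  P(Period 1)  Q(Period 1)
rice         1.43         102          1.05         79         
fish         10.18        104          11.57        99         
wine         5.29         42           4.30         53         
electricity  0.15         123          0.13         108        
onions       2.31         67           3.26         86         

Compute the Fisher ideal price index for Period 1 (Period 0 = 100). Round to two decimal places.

108.09

Laspeyres component (base-period weights):
ΣP(Period 1)Q(Period 0) = 1.05×102 + 11.57×104 + 4.30×42 + 0.13×123 + 3.26×67 = 107.1 + 1203.28 + 180.6 + 15.99 + 218.42 = 1725.39
ΣP(Period 0)Q(Period 0) = 1.43×102 + 10.18×104 + 5.29×42 + 0.15×123 + 2.31×67 = 145.86 + 1058.72 + 222.18 + 18.45 + 154.77 = 1599.98
L = 1725.39 / 1599.98 × 100 = 107.8382
Paasche component (current-period weights):
ΣP(Period 1)Q(Period 1) = 1.05×79 + 11.57×99 + 4.30×53 + 0.13×108 + 3.26×86 = 82.95 + 1145.43 + 227.9 + 14.04 + 280.36 = 1750.68
ΣP(Period 0)Q(Period 1) = 1.43×79 + 10.18×99 + 5.29×53 + 0.15×108 + 2.31×86 = 112.97 + 1007.82 + 280.37 + 16.2 + 198.66 = 1616.02
P = 1750.68 / 1616.02 × 100 = 108.3328
Fisher = √(L × P) = √(107.8382 × 108.3328) = 108.0852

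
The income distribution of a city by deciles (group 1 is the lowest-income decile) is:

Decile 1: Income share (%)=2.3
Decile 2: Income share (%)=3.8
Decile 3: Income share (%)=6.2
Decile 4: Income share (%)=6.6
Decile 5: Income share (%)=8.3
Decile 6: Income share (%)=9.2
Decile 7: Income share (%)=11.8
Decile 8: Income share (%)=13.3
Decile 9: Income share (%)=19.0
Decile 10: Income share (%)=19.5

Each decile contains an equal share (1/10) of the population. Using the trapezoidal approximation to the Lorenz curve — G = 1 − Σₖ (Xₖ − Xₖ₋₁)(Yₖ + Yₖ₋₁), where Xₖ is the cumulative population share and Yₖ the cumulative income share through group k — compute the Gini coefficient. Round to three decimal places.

Cumulative income shares Yₖ: 0.0230, 0.0610, 0.1230, 0.1890, 0.2720, 0.3640, 0.4820, 0.6150, 0.8050, 1.0000
Σ (Xₖ−Xₖ₋₁)(Yₖ+Yₖ₋₁) = (1/10)(0.0230+0.0000) + (1/10)(0.0610+0.0230) + (1/10)(0.1230+0.0610) + (1/10)(0.1890+0.1230) + (1/10)(0.2720+0.1890) + (1/10)(0.3640+0.2720) + (1/10)(0.4820+0.3640) + (1/10)(0.6150+0.4820) + (1/10)(0.8050+0.6150) + (1/10)(1.0000+0.8050)
  = 0.0023 + 0.0084 + 0.0184 + 0.0312 + 0.0461 + 0.0636 + 0.0846 + 0.1097 + 0.1420 + 0.1805 = 0.6868
G = 1 − 0.6868 = 0.3132

0.313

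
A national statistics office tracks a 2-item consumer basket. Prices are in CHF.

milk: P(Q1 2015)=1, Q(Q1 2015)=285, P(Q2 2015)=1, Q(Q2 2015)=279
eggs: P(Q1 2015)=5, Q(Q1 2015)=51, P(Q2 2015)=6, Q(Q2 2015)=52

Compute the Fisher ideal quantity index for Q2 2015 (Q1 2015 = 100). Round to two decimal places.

99.91

Laspeyres component (base-period weights):
ΣP(Q1 2015)Q(Q2 2015) = 1×279 + 5×52 = 279 + 260 = 539
ΣP(Q1 2015)Q(Q1 2015) = 1×285 + 5×51 = 285 + 255 = 540
L = 539 / 540 × 100 = 99.8148
Paasche component (current-period weights):
ΣP(Q2 2015)Q(Q2 2015) = 1×279 + 6×52 = 279 + 312 = 591
ΣP(Q2 2015)Q(Q1 2015) = 1×285 + 6×51 = 285 + 306 = 591
P = 591 / 591 × 100 = 100.0000
Fisher = √(L × P) = √(99.8148 × 100.0000) = 99.9074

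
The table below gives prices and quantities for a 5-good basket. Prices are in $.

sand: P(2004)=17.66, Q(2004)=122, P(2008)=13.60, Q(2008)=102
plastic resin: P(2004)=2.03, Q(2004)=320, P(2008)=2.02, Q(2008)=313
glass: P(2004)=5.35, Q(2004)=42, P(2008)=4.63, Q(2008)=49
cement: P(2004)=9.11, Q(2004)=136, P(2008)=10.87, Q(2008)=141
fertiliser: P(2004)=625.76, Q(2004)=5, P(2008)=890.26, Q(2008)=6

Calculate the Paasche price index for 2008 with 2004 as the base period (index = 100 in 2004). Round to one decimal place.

117.9

Paasche price index uses current-period quantities as weights.
ΣP(2008)·Q(2008) = 13.60×102 + 2.02×313 + 4.63×49 + 10.87×141 + 890.26×6 = 1387.2 + 632.26 + 226.87 + 1532.67 + 5341.56 = 9120.56
ΣP(2004)·Q(2008) = 17.66×102 + 2.03×313 + 5.35×49 + 9.11×141 + 625.76×6 = 1801.32 + 635.39 + 262.15 + 1284.51 + 3754.56 = 7737.93
Index = 9120.56 / 7737.93 × 100 = 117.8682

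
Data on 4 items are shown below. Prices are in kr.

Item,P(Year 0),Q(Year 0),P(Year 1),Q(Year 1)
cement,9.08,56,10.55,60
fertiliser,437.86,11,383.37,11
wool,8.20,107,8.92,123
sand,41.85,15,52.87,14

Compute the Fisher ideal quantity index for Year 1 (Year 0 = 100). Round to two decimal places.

101.93

Laspeyres component (base-period weights):
ΣP(Year 0)Q(Year 1) = 9.08×60 + 437.86×11 + 8.20×123 + 41.85×14 = 544.8 + 4816.46 + 1008.6 + 585.9 = 6955.76
ΣP(Year 0)Q(Year 0) = 9.08×56 + 437.86×11 + 8.20×107 + 41.85×15 = 508.48 + 4816.46 + 877.4 + 627.75 = 6830.09
L = 6955.76 / 6830.09 × 100 = 101.8399
Paasche component (current-period weights):
ΣP(Year 1)Q(Year 1) = 10.55×60 + 383.37×11 + 8.92×123 + 52.87×14 = 633 + 4217.07 + 1097.16 + 740.18 = 6687.41
ΣP(Year 1)Q(Year 0) = 10.55×56 + 383.37×11 + 8.92×107 + 52.87×15 = 590.8 + 4217.07 + 954.44 + 793.05 = 6555.36
P = 6687.41 / 6555.36 × 100 = 102.0144
Fisher = √(L × P) = √(101.8399 × 102.0144) = 101.9271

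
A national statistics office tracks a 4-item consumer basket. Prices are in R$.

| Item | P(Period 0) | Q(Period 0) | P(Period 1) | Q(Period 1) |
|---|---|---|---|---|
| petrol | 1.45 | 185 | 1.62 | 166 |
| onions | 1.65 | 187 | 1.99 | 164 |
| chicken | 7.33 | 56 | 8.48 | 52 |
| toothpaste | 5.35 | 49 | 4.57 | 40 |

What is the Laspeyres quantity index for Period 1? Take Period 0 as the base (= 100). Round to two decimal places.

88.56

Laspeyres quantity index uses base-period prices as weights.
ΣP(Period 0)·Q(Period 1) = 1.45×166 + 1.65×164 + 7.33×52 + 5.35×40 = 240.7 + 270.6 + 381.16 + 214 = 1106.46
ΣP(Period 0)·Q(Period 0) = 1.45×185 + 1.65×187 + 7.33×56 + 5.35×49 = 268.25 + 308.55 + 410.48 + 262.15 = 1249.43
Index = 1106.46 / 1249.43 × 100 = 88.5572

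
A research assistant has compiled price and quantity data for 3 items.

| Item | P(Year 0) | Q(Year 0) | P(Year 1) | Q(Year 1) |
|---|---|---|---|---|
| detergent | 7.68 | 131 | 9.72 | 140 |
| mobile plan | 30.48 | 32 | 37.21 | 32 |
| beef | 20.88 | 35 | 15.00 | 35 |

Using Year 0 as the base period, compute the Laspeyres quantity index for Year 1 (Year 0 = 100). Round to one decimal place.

102.5

Laspeyres quantity index uses base-period prices as weights.
ΣP(Year 0)·Q(Year 1) = 7.68×140 + 30.48×32 + 20.88×35 = 1075.2 + 975.36 + 730.8 = 2781.36
ΣP(Year 0)·Q(Year 0) = 7.68×131 + 30.48×32 + 20.88×35 = 1006.08 + 975.36 + 730.8 = 2712.24
Index = 2781.36 / 2712.24 × 100 = 102.5484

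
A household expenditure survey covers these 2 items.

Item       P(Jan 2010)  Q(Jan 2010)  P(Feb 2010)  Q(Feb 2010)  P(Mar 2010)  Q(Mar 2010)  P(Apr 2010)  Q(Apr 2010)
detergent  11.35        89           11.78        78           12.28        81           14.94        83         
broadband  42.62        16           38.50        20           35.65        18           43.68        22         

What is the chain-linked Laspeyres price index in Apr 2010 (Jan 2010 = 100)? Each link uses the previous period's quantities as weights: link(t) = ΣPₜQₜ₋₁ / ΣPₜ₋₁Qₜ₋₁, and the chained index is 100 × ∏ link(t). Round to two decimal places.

118.73

Link Jan 2010→Feb 2010:
ΣP(Feb 2010)Q(Jan 2010) = 11.78×89 + 38.50×16 = 1048.42 + 616 = 1664.42
ΣP(Jan 2010)Q(Jan 2010) = 11.35×89 + 42.62×16 = 1010.15 + 681.92 = 1692.07
link = 1664.42/1692.07 = 0.983659
Link Feb 2010→Mar 2010:
ΣP(Mar 2010)Q(Feb 2010) = 12.28×78 + 35.65×20 = 957.84 + 713 = 1670.84
ΣP(Feb 2010)Q(Feb 2010) = 11.78×78 + 38.50×20 = 918.84 + 770 = 1688.84
link = 1670.84/1688.84 = 0.989342
Link Mar 2010→Apr 2010:
ΣP(Apr 2010)Q(Mar 2010) = 14.94×81 + 43.68×18 = 1210.14 + 786.24 = 1996.38
ΣP(Mar 2010)Q(Mar 2010) = 12.28×81 + 35.65×18 = 994.68 + 641.7 = 1636.38
link = 1996.38/1636.38 = 1.219998
Chained index = 100 × 0.983659 × 0.989342 × 1.219998 = 118.7271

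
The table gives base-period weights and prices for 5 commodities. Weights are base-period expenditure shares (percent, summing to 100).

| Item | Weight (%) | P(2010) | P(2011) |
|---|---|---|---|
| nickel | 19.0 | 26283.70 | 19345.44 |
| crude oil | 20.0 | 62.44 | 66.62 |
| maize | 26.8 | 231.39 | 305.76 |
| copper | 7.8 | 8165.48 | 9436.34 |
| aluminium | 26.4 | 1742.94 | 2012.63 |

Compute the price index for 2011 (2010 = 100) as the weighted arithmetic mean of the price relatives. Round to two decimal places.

nickel: 19.0 × (19345.44/26283.70) = 19.0 × 0.736024 = 13.9845
crude oil: 20.0 × (66.62/62.44) = 20.0 × 1.066944 = 21.3389
maize: 26.8 × (305.76/231.39) = 26.8 × 1.321405 = 35.4137
copper: 7.8 × (9436.34/8165.48) = 7.8 × 1.155638 = 9.0140
aluminium: 26.4 × (2012.63/1742.94) = 26.4 × 1.154733 = 30.4849
Index = Σ wᵢ·(p₁ᵢ/p₀ᵢ) = 13.9845 + 21.3389 + 35.4137 + 9.0140 + 30.4849 = 110.2359

110.24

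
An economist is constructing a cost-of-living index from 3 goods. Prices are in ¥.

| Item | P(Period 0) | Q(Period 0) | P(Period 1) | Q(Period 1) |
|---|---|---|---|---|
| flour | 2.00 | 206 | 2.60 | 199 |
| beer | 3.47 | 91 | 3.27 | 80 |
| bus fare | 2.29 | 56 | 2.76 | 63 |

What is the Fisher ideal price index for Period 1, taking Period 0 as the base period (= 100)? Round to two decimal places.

115.80

Laspeyres component (base-period weights):
ΣP(Period 1)Q(Period 0) = 2.60×206 + 3.27×91 + 2.76×56 = 535.6 + 297.57 + 154.56 = 987.73
ΣP(Period 0)Q(Period 0) = 2.00×206 + 3.47×91 + 2.29×56 = 412 + 315.77 + 128.24 = 856.01
L = 987.73 / 856.01 × 100 = 115.3877
Paasche component (current-period weights):
ΣP(Period 1)Q(Period 1) = 2.60×199 + 3.27×80 + 2.76×63 = 517.4 + 261.6 + 173.88 = 952.88
ΣP(Period 0)Q(Period 1) = 2.00×199 + 3.47×80 + 2.29×63 = 398 + 277.6 + 144.27 = 819.87
P = 952.88 / 819.87 × 100 = 116.2233
Fisher = √(L × P) = √(115.3877 × 116.2233) = 115.8047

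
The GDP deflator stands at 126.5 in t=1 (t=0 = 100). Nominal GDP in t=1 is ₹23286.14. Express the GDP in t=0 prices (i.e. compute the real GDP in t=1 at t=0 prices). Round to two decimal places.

18408.02

Real = Nominal ÷ (Index/100) = 23286.14 ÷ (126.5/100)
     = 23286.14 ÷ 1.265 = 18408.0158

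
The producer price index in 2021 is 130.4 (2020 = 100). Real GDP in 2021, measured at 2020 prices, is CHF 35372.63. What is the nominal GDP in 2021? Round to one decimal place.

Nominal = Real × (Index/100) = 35372.63 × (130.4/100)
        = 35372.63 × 1.304 = 46125.9095

46125.9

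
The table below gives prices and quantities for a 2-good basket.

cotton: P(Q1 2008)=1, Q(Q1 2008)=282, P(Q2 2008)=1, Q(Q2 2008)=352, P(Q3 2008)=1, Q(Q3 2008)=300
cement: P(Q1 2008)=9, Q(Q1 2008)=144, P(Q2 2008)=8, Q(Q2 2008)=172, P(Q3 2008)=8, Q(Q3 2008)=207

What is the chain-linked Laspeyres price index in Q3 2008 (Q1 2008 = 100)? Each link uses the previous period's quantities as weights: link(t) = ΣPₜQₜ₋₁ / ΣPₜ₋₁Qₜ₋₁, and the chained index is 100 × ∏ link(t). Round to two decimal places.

Link Q1 2008→Q2 2008:
ΣP(Q2 2008)Q(Q1 2008) = 1×282 + 8×144 = 282 + 1152 = 1434
ΣP(Q1 2008)Q(Q1 2008) = 1×282 + 9×144 = 282 + 1296 = 1578
link = 1434/1578 = 0.908745
Link Q2 2008→Q3 2008:
ΣP(Q3 2008)Q(Q2 2008) = 1×352 + 8×172 = 352 + 1376 = 1728
ΣP(Q2 2008)Q(Q2 2008) = 1×352 + 8×172 = 352 + 1376 = 1728
link = 1728/1728 = 1.000000
Chained index = 100 × 0.908745 × 1.000000 = 90.8745

90.87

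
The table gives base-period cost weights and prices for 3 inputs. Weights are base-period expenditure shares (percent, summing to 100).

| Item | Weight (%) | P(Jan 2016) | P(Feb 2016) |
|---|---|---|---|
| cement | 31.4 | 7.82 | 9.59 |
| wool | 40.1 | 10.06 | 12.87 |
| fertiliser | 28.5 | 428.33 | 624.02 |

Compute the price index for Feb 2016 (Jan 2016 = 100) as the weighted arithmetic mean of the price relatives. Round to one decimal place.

131.3

cement: 31.4 × (9.59/7.82) = 31.4 × 1.226343 = 38.5072
wool: 40.1 × (12.87/10.06) = 40.1 × 1.279324 = 51.3009
fertiliser: 28.5 × (624.02/428.33) = 28.5 × 1.456867 = 41.5207
Index = Σ wᵢ·(p₁ᵢ/p₀ᵢ) = 38.5072 + 51.3009 + 41.5207 = 131.3288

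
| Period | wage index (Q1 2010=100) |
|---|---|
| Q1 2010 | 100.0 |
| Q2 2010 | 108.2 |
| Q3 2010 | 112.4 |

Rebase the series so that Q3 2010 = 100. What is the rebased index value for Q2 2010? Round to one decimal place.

96.3

Rebased(Q2 2010) = 108.2 / 112.4 × 100 = 96.2633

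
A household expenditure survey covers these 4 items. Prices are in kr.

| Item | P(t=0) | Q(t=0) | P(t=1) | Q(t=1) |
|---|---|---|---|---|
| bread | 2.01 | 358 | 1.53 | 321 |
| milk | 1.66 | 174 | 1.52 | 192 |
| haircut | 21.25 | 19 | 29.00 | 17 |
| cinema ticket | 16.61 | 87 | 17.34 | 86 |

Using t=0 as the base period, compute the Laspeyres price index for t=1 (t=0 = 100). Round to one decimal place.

Laspeyres price index uses base-period quantities as weights.
ΣP(t=1)·Q(t=0) = 1.53×358 + 1.52×174 + 29.00×19 + 17.34×87 = 547.74 + 264.48 + 551 + 1508.58 = 2871.8
ΣP(t=0)·Q(t=0) = 2.01×358 + 1.66×174 + 21.25×19 + 16.61×87 = 719.58 + 288.84 + 403.75 + 1445.07 = 2857.24
Index = 2871.8 / 2857.24 × 100 = 100.5096

100.5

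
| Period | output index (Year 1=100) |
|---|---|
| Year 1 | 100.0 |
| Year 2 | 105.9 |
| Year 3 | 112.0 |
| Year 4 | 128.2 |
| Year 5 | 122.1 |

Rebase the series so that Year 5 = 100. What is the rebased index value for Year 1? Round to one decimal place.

81.9

Rebased(Year 1) = 100.0 / 122.1 × 100 = 81.9001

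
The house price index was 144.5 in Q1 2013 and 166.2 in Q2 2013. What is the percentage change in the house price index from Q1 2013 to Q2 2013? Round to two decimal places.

Change = (166.2 − 144.5) / 144.5 × 100
       = 21.7 / 144.5 × 100 = 15.0173%

15.02%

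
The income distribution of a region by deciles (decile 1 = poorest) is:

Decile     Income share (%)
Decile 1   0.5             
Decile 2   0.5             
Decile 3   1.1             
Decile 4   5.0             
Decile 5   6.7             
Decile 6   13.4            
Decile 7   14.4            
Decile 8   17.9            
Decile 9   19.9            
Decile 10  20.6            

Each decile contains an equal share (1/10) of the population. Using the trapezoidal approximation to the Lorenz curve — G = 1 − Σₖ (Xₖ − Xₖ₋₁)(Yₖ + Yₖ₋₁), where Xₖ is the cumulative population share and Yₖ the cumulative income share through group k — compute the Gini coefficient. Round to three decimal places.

Cumulative income shares Yₖ: 0.0050, 0.0100, 0.0210, 0.0710, 0.1380, 0.2720, 0.4160, 0.5950, 0.7940, 1.0000
Σ (Xₖ−Xₖ₋₁)(Yₖ+Yₖ₋₁) = (1/10)(0.0050+0.0000) + (1/10)(0.0100+0.0050) + (1/10)(0.0210+0.0100) + (1/10)(0.0710+0.0210) + (1/10)(0.1380+0.0710) + (1/10)(0.2720+0.1380) + (1/10)(0.4160+0.2720) + (1/10)(0.5950+0.4160) + (1/10)(0.7940+0.5950) + (1/10)(1.0000+0.7940)
  = 0.0005 + 0.0015 + 0.0031 + 0.0092 + 0.0209 + 0.0410 + 0.0688 + 0.1011 + 0.1389 + 0.1794 = 0.5644
G = 1 − 0.5644 = 0.4356

0.436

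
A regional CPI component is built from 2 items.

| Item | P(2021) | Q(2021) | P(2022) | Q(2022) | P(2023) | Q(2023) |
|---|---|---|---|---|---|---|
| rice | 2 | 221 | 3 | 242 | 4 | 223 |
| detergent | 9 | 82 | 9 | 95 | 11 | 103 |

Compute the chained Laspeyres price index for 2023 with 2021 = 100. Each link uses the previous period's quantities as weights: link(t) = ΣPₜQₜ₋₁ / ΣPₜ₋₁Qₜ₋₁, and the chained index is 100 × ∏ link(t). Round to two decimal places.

151.17

Link 2021→2022:
ΣP(2022)Q(2021) = 3×221 + 9×82 = 663 + 738 = 1401
ΣP(2021)Q(2021) = 2×221 + 9×82 = 442 + 738 = 1180
link = 1401/1180 = 1.187288
Link 2022→2023:
ΣP(2023)Q(2022) = 4×242 + 11×95 = 968 + 1045 = 2013
ΣP(2022)Q(2022) = 3×242 + 9×95 = 726 + 855 = 1581
link = 2013/1581 = 1.273245
Chained index = 100 × 1.187288 × 1.273245 = 151.1708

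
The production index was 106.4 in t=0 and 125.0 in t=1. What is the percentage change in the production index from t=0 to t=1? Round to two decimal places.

Change = (125.0 − 106.4) / 106.4 × 100
       = 18.6 / 106.4 × 100 = 17.4812%

17.48%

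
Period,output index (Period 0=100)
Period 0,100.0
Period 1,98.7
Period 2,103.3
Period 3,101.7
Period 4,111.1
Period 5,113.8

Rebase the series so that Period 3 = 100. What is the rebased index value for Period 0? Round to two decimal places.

Rebased(Period 0) = 100.0 / 101.7 × 100 = 98.3284

98.33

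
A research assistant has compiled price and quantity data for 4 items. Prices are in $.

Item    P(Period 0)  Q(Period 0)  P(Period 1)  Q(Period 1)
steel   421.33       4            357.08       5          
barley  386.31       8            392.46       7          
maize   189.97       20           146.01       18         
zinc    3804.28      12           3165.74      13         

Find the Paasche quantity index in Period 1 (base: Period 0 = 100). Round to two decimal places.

Paasche quantity index uses current-period prices as weights.
ΣP(Period 1)·Q(Period 1) = 357.08×5 + 392.46×7 + 146.01×18 + 3165.74×13 = 1785.4 + 2747.22 + 2628.18 + 41154.62 = 48315.42
ΣP(Period 1)·Q(Period 0) = 357.08×4 + 392.46×8 + 146.01×20 + 3165.74×12 = 1428.32 + 3139.68 + 2920.2 + 37988.88 = 45477.08
Index = 48315.42 / 45477.08 × 100 = 106.2413

106.24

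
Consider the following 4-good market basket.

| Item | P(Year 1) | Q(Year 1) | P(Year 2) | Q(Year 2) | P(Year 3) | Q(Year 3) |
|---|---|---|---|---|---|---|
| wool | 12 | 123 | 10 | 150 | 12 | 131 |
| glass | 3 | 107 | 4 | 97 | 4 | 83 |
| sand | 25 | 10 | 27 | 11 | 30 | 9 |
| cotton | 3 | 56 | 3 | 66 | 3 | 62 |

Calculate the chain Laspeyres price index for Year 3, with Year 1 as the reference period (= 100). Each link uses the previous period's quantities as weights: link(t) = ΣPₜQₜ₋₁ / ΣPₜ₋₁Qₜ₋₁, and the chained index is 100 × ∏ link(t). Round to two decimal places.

Link Year 1→Year 2:
ΣP(Year 2)Q(Year 1) = 10×123 + 4×107 + 27×10 + 3×56 = 1230 + 428 + 270 + 168 = 2096
ΣP(Year 1)Q(Year 1) = 12×123 + 3×107 + 25×10 + 3×56 = 1476 + 321 + 250 + 168 = 2215
link = 2096/2215 = 0.946275
Link Year 2→Year 3:
ΣP(Year 3)Q(Year 2) = 12×150 + 4×97 + 30×11 + 3×66 = 1800 + 388 + 330 + 198 = 2716
ΣP(Year 2)Q(Year 2) = 10×150 + 4×97 + 27×11 + 3×66 = 1500 + 388 + 297 + 198 = 2383
link = 2716/2383 = 1.139740
Chained index = 100 × 0.946275 × 1.139740 = 107.8508

107.85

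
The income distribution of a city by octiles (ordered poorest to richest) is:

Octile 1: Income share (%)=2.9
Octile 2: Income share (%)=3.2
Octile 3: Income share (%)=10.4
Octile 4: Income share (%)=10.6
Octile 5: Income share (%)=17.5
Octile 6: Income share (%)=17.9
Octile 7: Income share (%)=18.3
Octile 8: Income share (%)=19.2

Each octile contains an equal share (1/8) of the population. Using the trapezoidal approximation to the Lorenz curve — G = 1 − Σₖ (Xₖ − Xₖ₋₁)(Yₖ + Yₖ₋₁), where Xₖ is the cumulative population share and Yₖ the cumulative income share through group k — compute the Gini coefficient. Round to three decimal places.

0.274

Cumulative income shares Yₖ: 0.0290, 0.0610, 0.1650, 0.2710, 0.4460, 0.6250, 0.8080, 1.0000
Σ (Xₖ−Xₖ₋₁)(Yₖ+Yₖ₋₁) = (1/8)(0.0290+0.0000) + (1/8)(0.0610+0.0290) + (1/8)(0.1650+0.0610) + (1/8)(0.2710+0.1650) + (1/8)(0.4460+0.2710) + (1/8)(0.6250+0.4460) + (1/8)(0.8080+0.6250) + (1/8)(1.0000+0.8080)
  = 0.0036 + 0.0112 + 0.0283 + 0.0545 + 0.0896 + 0.1339 + 0.1791 + 0.2260 = 0.7263
G = 1 − 0.7263 = 0.2737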